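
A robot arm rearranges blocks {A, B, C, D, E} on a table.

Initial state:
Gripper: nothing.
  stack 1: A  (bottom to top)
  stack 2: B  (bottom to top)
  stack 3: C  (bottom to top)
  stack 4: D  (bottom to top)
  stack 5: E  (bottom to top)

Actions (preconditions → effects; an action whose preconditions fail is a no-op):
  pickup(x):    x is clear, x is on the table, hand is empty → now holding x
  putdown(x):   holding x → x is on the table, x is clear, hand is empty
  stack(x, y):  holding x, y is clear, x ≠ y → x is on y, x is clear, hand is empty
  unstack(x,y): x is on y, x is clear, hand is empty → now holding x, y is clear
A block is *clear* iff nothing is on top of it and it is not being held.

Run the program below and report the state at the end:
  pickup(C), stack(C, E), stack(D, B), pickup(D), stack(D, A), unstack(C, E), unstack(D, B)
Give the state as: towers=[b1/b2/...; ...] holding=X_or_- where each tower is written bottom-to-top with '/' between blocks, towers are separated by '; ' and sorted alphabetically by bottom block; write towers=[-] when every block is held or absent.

towers=[A/D; B; E] holding=C

step 1 (pickup(C)): towers=[A; B; D; E] holding=C
step 2 (stack(C, E)): towers=[A; B; D; E/C] holding=-
step 3 (stack(D, B)) [no-op]: towers=[A; B; D; E/C] holding=-
step 4 (pickup(D)): towers=[A; B; E/C] holding=D
step 5 (stack(D, A)): towers=[A/D; B; E/C] holding=-
step 6 (unstack(C, E)): towers=[A/D; B; E] holding=C
step 7 (unstack(D, B)) [no-op]: towers=[A/D; B; E] holding=C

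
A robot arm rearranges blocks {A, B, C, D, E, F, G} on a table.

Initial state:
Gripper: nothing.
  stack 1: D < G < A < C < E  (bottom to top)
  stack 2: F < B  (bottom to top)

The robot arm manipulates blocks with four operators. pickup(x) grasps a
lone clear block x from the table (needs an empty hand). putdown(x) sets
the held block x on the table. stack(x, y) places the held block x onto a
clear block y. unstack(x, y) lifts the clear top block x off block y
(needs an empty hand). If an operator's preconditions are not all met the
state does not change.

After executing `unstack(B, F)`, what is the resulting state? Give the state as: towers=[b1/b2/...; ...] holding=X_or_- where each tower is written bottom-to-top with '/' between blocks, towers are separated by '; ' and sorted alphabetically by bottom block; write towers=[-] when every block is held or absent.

towers=[D/G/A/C/E; F] holding=B

before: towers=[D/G/A/C/E; F/B] holding=-
pre[unstack(B, F)]: on(B,F) ✓, clear(B) ✓, handempty ✓
all met → apply unstack(B, F)
after:  towers=[D/G/A/C/E; F] holding=B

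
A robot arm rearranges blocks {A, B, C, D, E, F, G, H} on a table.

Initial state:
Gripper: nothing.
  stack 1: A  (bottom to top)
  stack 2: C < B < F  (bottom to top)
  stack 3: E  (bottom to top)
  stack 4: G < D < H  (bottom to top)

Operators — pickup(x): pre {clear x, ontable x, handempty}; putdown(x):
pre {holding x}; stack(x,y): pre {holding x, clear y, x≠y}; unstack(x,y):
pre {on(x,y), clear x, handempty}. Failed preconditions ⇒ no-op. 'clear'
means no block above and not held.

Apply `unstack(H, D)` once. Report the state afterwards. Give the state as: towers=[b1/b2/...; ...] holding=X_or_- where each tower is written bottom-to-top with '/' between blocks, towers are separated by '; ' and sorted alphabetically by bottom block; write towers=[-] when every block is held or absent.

towers=[A; C/B/F; E; G/D] holding=H

before: towers=[A; C/B/F; E; G/D/H] holding=-
pre[unstack(H, D)]: on(H,D) yes, clear(H) yes, handempty yes
all met → apply unstack(H, D)
after:  towers=[A; C/B/F; E; G/D] holding=H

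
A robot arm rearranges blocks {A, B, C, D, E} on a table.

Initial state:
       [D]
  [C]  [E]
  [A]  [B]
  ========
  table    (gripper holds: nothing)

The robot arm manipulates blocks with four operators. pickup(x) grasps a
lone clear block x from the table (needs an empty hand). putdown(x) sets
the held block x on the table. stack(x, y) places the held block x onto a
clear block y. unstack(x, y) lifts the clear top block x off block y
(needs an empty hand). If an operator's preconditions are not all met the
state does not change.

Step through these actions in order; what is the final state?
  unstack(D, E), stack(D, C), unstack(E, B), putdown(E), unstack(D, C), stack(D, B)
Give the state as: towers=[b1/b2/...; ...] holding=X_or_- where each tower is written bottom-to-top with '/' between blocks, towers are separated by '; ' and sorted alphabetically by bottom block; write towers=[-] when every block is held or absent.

step 1 (unstack(D, E)): towers=[A/C; B/E] holding=D
step 2 (stack(D, C)): towers=[A/C/D; B/E] holding=-
step 3 (unstack(E, B)): towers=[A/C/D; B] holding=E
step 4 (putdown(E)): towers=[A/C/D; B; E] holding=-
step 5 (unstack(D, C)): towers=[A/C; B; E] holding=D
step 6 (stack(D, B)): towers=[A/C; B/D; E] holding=-

towers=[A/C; B/D; E] holding=-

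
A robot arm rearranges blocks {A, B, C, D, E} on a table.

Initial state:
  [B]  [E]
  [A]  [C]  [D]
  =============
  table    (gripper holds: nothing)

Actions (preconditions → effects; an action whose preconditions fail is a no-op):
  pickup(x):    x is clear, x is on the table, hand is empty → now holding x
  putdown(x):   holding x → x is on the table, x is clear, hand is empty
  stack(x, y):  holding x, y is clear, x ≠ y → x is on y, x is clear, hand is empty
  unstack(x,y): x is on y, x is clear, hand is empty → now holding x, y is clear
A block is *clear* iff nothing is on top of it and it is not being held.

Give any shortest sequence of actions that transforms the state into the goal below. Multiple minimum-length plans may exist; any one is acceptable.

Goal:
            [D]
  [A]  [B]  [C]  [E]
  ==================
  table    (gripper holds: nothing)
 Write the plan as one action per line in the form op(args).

unstack(B, A)
putdown(B)
unstack(E, C)
putdown(E)
pickup(D)
stack(D, C)

step 1 (unstack(B, A)): towers=[A; C/E; D] holding=B
step 2 (putdown(B)): towers=[A; B; C/E; D] holding=-
step 3 (unstack(E, C)): towers=[A; B; C; D] holding=E
step 4 (putdown(E)): towers=[A; B; C; D; E] holding=-
step 5 (pickup(D)): towers=[A; B; C; E] holding=D
step 6 (stack(D, C)): towers=[A; B; C/D; E] holding=-
goal check: towers=[A; B; C/D; E] holding=- — reached (length 6, optimal by BFS)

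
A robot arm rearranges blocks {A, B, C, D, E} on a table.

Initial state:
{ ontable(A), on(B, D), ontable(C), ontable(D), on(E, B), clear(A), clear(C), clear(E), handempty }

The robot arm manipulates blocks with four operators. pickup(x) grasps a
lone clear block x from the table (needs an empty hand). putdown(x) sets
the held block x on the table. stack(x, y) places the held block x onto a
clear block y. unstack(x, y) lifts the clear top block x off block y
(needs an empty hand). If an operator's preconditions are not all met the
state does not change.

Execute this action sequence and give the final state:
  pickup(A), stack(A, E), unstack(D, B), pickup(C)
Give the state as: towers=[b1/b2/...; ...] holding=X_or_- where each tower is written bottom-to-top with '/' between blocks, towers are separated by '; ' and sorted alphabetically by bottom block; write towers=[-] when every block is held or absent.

towers=[D/B/E/A] holding=C

step 1 (pickup(A)): towers=[C; D/B/E] holding=A
step 2 (stack(A, E)): towers=[C; D/B/E/A] holding=-
step 3 (unstack(D, B)) [no-op]: towers=[C; D/B/E/A] holding=-
step 4 (pickup(C)): towers=[D/B/E/A] holding=C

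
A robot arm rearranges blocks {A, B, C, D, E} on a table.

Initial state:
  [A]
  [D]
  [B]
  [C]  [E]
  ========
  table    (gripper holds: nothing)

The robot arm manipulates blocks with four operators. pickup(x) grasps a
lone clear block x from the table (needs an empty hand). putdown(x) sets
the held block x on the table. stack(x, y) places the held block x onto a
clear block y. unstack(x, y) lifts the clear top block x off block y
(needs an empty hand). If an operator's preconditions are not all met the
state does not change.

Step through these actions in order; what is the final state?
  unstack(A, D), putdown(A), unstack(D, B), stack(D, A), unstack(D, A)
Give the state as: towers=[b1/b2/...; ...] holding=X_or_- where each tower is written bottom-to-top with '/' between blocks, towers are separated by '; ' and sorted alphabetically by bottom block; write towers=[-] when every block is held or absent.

towers=[A; C/B; E] holding=D

step 1 (unstack(A, D)): towers=[C/B/D; E] holding=A
step 2 (putdown(A)): towers=[A; C/B/D; E] holding=-
step 3 (unstack(D, B)): towers=[A; C/B; E] holding=D
step 4 (stack(D, A)): towers=[A/D; C/B; E] holding=-
step 5 (unstack(D, A)): towers=[A; C/B; E] holding=D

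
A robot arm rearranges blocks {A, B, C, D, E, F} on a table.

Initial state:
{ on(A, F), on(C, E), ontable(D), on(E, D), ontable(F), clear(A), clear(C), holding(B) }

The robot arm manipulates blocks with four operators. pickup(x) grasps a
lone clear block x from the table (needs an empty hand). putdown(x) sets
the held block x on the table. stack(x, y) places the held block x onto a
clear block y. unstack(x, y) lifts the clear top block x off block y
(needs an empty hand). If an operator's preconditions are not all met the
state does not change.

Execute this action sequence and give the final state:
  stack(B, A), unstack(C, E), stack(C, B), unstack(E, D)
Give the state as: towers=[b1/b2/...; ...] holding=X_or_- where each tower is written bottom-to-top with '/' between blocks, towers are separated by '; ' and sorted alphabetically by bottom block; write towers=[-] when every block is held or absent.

towers=[D; F/A/B/C] holding=E

step 1 (stack(B, A)): towers=[D/E/C; F/A/B] holding=-
step 2 (unstack(C, E)): towers=[D/E; F/A/B] holding=C
step 3 (stack(C, B)): towers=[D/E; F/A/B/C] holding=-
step 4 (unstack(E, D)): towers=[D; F/A/B/C] holding=E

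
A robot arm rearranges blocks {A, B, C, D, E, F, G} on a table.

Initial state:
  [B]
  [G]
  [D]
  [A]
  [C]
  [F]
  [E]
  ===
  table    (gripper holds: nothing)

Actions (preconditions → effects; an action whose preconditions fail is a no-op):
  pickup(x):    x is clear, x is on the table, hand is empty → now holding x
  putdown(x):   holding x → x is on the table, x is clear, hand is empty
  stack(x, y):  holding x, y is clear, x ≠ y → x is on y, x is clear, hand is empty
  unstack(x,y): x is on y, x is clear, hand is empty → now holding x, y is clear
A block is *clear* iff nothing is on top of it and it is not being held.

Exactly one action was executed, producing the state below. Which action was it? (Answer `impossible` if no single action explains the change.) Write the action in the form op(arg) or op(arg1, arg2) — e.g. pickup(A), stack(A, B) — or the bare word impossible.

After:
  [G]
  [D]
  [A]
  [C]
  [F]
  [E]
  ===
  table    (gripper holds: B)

target: towers=[E/F/C/A/D/G] holding=B
     unstack(B, G) → towers=[E/F/C/A/D/G] holding=B  ← match

unstack(B, G)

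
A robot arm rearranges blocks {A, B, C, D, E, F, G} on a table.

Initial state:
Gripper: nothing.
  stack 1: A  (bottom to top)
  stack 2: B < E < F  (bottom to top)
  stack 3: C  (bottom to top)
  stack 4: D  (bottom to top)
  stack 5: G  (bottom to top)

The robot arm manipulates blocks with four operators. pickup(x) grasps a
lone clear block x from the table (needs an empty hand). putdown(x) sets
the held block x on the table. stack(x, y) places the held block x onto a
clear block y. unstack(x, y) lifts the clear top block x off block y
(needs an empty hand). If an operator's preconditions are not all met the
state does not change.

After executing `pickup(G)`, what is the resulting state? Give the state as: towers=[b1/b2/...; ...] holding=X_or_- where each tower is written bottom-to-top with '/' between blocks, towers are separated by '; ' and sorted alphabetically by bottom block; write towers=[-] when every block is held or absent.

before: towers=[A; B/E/F; C; D; G] holding=-
pre[pickup(G)]: clear(G) ok, ontable(G) ok, handempty ok
all met → apply pickup(G)
after:  towers=[A; B/E/F; C; D] holding=G

towers=[A; B/E/F; C; D] holding=G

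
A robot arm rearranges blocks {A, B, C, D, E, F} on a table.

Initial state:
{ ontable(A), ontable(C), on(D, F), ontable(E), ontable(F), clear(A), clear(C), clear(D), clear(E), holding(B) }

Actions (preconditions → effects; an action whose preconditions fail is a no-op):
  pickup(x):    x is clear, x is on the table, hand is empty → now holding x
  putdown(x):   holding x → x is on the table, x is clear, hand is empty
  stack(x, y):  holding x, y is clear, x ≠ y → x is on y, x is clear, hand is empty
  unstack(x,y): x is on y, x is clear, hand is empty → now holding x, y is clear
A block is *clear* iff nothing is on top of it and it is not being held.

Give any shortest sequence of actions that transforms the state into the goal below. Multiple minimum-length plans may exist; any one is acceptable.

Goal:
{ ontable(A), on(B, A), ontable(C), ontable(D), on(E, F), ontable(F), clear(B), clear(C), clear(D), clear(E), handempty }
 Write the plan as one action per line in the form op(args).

stack(B, A)
unstack(D, F)
putdown(D)
pickup(E)
stack(E, F)

step 1 (stack(B, A)): towers=[A/B; C; E; F/D] holding=-
step 2 (unstack(D, F)): towers=[A/B; C; E; F] holding=D
step 3 (putdown(D)): towers=[A/B; C; D; E; F] holding=-
step 4 (pickup(E)): towers=[A/B; C; D; F] holding=E
step 5 (stack(E, F)): towers=[A/B; C; D; F/E] holding=-
goal check: towers=[A/B; C; D; F/E] holding=- — reached (length 5, optimal by BFS)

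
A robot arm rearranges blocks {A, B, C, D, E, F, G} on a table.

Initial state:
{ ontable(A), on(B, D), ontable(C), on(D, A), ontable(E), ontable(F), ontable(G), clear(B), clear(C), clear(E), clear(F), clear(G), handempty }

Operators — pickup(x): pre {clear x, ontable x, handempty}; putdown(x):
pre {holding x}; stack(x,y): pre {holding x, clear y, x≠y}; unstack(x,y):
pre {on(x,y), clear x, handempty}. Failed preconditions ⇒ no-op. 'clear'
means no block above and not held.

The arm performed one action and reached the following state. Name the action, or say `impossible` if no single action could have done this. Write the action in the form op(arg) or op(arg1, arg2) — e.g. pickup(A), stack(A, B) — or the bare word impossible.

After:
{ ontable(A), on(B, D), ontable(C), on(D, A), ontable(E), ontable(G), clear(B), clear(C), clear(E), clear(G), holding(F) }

target: towers=[A/D/B; C; E; G] holding=F
     unstack(B, D) → towers=[A/D; C; E; F; G] holding=B
         pickup(F) → towers=[A/D/B; C; E; G] holding=F  ← match
         pickup(G) → towers=[A/D/B; C; E; F] holding=G
         pickup(E) → towers=[A/D/B; C; F; G] holding=E
         pickup(C) → towers=[A/D/B; E; F; G] holding=C

pickup(F)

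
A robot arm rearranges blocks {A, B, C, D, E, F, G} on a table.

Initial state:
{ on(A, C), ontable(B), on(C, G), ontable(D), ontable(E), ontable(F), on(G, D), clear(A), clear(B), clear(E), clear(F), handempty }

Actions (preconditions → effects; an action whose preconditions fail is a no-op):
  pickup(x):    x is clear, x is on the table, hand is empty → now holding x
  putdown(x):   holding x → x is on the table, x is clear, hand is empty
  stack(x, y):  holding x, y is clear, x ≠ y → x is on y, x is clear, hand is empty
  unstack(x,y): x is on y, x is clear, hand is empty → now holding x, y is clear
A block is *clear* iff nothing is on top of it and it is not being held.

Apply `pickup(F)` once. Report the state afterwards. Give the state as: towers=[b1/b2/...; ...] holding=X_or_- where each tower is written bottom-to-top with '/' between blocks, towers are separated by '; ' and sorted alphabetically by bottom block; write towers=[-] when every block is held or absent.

towers=[B; D/G/C/A; E] holding=F

before: towers=[B; D/G/C/A; E; F] holding=-
pre[pickup(F)]: clear(F) yes, ontable(F) yes, handempty yes
all met → apply pickup(F)
after:  towers=[B; D/G/C/A; E] holding=F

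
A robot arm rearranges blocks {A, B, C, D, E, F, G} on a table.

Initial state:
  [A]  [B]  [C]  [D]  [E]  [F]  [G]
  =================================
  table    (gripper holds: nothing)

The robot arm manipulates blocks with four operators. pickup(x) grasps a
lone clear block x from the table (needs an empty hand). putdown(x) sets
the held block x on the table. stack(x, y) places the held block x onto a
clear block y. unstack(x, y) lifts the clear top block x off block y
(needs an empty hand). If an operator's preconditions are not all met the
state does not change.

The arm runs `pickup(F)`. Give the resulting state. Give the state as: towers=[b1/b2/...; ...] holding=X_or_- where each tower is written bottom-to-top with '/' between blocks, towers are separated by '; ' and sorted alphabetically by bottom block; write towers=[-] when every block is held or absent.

before: towers=[A; B; C; D; E; F; G] holding=-
pre[pickup(F)]: clear(F) ok, ontable(F) ok, handempty ok
all met → apply pickup(F)
after:  towers=[A; B; C; D; E; G] holding=F

towers=[A; B; C; D; E; G] holding=F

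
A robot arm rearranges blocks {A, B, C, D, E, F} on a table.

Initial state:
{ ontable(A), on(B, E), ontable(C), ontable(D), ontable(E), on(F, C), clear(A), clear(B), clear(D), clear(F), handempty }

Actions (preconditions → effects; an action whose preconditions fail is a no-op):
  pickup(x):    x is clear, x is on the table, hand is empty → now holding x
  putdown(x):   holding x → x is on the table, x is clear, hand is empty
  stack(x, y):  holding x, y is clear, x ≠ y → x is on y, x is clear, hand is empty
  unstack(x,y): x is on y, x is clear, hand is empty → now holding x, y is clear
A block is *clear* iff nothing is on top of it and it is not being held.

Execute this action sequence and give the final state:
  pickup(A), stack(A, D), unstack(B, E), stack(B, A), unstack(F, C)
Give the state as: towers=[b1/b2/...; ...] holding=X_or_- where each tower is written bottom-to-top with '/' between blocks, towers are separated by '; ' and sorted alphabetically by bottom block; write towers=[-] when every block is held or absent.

towers=[C; D/A/B; E] holding=F

step 1 (pickup(A)): towers=[C/F; D; E/B] holding=A
step 2 (stack(A, D)): towers=[C/F; D/A; E/B] holding=-
step 3 (unstack(B, E)): towers=[C/F; D/A; E] holding=B
step 4 (stack(B, A)): towers=[C/F; D/A/B; E] holding=-
step 5 (unstack(F, C)): towers=[C; D/A/B; E] holding=F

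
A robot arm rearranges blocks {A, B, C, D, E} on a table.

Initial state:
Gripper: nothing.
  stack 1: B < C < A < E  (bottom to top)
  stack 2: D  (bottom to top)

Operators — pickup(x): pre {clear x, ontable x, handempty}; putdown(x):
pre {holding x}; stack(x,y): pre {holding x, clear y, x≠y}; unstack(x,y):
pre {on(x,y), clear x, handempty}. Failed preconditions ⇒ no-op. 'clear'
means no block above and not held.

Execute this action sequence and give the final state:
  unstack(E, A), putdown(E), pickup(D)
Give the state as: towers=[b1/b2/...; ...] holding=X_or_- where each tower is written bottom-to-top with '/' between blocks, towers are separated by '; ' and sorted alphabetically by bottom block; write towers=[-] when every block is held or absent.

towers=[B/C/A; E] holding=D

step 1 (unstack(E, A)): towers=[B/C/A; D] holding=E
step 2 (putdown(E)): towers=[B/C/A; D; E] holding=-
step 3 (pickup(D)): towers=[B/C/A; E] holding=D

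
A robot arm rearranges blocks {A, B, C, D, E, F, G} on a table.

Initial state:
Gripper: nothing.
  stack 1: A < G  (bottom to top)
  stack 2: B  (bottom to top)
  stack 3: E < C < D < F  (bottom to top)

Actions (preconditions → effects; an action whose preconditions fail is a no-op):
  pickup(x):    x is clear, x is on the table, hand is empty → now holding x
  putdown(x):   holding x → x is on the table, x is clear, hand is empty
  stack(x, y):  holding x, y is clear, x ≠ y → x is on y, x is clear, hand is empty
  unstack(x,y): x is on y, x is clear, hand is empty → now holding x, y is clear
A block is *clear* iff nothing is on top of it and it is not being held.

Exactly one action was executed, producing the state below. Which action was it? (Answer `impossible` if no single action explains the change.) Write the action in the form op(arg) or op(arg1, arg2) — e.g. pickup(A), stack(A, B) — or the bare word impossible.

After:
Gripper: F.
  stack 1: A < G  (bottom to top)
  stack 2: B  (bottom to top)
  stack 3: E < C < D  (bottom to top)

target: towers=[A/G; B; E/C/D] holding=F
         pickup(B) → towers=[A/G; E/C/D/F] holding=B
     unstack(F, D) → towers=[A/G; B; E/C/D] holding=F  ← match
     unstack(G, A) → towers=[A; B; E/C/D/F] holding=G

unstack(F, D)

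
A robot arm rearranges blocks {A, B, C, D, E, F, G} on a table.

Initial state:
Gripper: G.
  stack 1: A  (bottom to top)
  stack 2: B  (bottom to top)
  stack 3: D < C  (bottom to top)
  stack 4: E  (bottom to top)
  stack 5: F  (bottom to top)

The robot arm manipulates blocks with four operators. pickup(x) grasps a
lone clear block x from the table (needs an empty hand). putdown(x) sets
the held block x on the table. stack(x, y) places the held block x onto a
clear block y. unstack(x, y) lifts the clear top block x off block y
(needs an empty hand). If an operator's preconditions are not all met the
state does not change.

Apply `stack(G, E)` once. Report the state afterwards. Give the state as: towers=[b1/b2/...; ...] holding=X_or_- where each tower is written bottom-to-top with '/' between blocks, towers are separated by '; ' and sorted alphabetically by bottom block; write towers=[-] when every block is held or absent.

before: towers=[A; B; D/C; E; F] holding=G
pre[stack(G, E)]: holding(G) ok, clear(E) ok, G≠E ok
all met → apply stack(G, E)
after:  towers=[A; B; D/C; E/G; F] holding=-

towers=[A; B; D/C; E/G; F] holding=-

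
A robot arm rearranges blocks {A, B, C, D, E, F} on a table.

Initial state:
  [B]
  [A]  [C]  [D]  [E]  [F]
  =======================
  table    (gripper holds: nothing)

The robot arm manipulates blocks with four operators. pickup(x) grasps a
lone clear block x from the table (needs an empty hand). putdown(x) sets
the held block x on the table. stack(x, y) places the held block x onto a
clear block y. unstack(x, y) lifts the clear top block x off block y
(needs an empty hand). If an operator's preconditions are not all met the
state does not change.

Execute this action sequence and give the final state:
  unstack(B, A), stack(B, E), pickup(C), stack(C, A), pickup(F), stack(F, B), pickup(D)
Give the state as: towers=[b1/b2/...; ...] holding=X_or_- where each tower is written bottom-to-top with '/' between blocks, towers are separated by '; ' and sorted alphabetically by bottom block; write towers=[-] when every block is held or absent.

step 1 (unstack(B, A)): towers=[A; C; D; E; F] holding=B
step 2 (stack(B, E)): towers=[A; C; D; E/B; F] holding=-
step 3 (pickup(C)): towers=[A; D; E/B; F] holding=C
step 4 (stack(C, A)): towers=[A/C; D; E/B; F] holding=-
step 5 (pickup(F)): towers=[A/C; D; E/B] holding=F
step 6 (stack(F, B)): towers=[A/C; D; E/B/F] holding=-
step 7 (pickup(D)): towers=[A/C; E/B/F] holding=D

towers=[A/C; E/B/F] holding=D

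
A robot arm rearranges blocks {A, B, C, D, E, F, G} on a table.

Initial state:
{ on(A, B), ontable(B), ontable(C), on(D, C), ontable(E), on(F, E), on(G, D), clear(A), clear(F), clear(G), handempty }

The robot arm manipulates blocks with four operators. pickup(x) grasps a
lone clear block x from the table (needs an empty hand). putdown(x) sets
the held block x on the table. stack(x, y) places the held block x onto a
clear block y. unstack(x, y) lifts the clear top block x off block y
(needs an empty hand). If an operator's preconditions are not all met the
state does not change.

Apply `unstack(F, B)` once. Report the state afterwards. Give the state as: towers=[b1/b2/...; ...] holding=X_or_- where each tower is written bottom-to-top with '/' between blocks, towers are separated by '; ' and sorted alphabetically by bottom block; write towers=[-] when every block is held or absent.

towers=[B/A; C/D/G; E/F] holding=-

before: towers=[B/A; C/D/G; E/F] holding=-
pre[unstack(F, B)]: on(F,B) no, clear(F) yes, handempty yes
on(F,B) unmet → unstack(F, B) is a no-op
after:  towers=[B/A; C/D/G; E/F] holding=-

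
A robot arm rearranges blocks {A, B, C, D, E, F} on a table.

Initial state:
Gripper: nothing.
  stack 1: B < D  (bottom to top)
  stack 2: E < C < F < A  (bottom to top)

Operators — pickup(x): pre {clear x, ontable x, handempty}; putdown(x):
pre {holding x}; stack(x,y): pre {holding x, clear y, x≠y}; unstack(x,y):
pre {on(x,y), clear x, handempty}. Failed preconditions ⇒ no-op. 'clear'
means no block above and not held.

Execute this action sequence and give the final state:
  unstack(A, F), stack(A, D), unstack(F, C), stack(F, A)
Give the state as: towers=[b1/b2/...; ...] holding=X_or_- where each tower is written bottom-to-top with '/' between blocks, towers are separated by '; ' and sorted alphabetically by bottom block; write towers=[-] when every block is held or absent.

towers=[B/D/A/F; E/C] holding=-

step 1 (unstack(A, F)): towers=[B/D; E/C/F] holding=A
step 2 (stack(A, D)): towers=[B/D/A; E/C/F] holding=-
step 3 (unstack(F, C)): towers=[B/D/A; E/C] holding=F
step 4 (stack(F, A)): towers=[B/D/A/F; E/C] holding=-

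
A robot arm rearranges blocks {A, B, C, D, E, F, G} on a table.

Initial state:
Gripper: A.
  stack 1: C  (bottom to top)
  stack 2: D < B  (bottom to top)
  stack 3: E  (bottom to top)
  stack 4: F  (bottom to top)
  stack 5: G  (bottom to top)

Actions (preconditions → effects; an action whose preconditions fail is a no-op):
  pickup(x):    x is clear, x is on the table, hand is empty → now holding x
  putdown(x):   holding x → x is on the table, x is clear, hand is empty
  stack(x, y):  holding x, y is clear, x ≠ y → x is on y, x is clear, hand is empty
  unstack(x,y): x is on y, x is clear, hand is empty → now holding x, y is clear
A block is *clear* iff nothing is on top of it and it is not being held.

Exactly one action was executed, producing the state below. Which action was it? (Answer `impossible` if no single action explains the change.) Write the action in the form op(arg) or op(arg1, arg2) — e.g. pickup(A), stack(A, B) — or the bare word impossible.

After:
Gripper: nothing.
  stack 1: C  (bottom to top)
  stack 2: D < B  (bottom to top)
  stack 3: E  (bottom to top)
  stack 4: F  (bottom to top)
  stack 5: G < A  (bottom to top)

target: towers=[C; D/B; E; F; G/A] holding=-
        putdown(A) → towers=[A; C; D/B; E; F; G] holding=-
       stack(A, B) → towers=[C; D/B/A; E; F; G] holding=-
       stack(A, F) → towers=[C; D/B; E; F/A; G] holding=-
       stack(A, G) → towers=[C; D/B; E; F; G/A] holding=-  ← match
       stack(A, E) → towers=[C; D/B; E/A; F; G] holding=-
       stack(A, C) → towers=[C/A; D/B; E; F; G] holding=-

stack(A, G)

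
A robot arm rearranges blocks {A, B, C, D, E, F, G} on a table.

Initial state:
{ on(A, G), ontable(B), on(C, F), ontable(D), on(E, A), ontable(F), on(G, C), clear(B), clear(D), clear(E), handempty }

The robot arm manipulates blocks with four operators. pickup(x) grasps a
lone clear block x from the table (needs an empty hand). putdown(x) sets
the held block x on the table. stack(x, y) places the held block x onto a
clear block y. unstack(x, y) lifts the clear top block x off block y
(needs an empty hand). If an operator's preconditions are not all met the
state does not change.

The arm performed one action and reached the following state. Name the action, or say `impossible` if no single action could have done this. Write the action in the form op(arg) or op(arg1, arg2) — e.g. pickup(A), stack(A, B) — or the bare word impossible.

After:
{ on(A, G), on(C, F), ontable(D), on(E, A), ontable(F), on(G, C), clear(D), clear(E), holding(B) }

target: towers=[D; F/C/G/A/E] holding=B
         pickup(B) → towers=[D; F/C/G/A/E] holding=B  ← match
         pickup(D) → towers=[B; F/C/G/A/E] holding=D
     unstack(E, A) → towers=[B; D; F/C/G/A] holding=E

pickup(B)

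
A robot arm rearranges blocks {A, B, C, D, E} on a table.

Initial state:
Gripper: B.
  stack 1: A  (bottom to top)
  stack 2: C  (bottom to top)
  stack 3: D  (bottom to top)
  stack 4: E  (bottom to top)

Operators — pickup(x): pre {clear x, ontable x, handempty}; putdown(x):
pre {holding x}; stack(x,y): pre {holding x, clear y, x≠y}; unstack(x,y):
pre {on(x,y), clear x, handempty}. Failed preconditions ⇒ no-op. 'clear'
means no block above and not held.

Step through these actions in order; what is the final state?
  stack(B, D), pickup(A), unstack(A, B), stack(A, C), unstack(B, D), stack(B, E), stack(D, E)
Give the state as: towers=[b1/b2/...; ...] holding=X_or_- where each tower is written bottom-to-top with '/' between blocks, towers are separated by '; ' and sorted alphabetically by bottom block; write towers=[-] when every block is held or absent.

towers=[C/A; D; E/B] holding=-

step 1 (stack(B, D)): towers=[A; C; D/B; E] holding=-
step 2 (pickup(A)): towers=[C; D/B; E] holding=A
step 3 (unstack(A, B)) [no-op]: towers=[C; D/B; E] holding=A
step 4 (stack(A, C)): towers=[C/A; D/B; E] holding=-
step 5 (unstack(B, D)): towers=[C/A; D; E] holding=B
step 6 (stack(B, E)): towers=[C/A; D; E/B] holding=-
step 7 (stack(D, E)) [no-op]: towers=[C/A; D; E/B] holding=-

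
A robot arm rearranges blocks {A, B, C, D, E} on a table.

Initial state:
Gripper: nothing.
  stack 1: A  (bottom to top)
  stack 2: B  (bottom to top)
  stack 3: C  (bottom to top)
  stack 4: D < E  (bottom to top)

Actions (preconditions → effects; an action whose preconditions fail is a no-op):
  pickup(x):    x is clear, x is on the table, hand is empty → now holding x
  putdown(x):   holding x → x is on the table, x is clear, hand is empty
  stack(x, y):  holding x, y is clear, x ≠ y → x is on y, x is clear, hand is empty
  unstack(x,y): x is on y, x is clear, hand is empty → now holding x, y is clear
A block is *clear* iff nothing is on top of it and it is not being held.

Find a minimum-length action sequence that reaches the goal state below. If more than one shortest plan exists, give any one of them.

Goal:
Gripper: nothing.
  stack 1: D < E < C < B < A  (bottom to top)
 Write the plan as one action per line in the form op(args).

step 1 (pickup(C)): towers=[A; B; D/E] holding=C
step 2 (stack(C, E)): towers=[A; B; D/E/C] holding=-
step 3 (pickup(B)): towers=[A; D/E/C] holding=B
step 4 (stack(B, C)): towers=[A; D/E/C/B] holding=-
step 5 (pickup(A)): towers=[D/E/C/B] holding=A
step 6 (stack(A, B)): towers=[D/E/C/B/A] holding=-
goal check: towers=[D/E/C/B/A] holding=- — reached (length 6, optimal by BFS)

pickup(C)
stack(C, E)
pickup(B)
stack(B, C)
pickup(A)
stack(A, B)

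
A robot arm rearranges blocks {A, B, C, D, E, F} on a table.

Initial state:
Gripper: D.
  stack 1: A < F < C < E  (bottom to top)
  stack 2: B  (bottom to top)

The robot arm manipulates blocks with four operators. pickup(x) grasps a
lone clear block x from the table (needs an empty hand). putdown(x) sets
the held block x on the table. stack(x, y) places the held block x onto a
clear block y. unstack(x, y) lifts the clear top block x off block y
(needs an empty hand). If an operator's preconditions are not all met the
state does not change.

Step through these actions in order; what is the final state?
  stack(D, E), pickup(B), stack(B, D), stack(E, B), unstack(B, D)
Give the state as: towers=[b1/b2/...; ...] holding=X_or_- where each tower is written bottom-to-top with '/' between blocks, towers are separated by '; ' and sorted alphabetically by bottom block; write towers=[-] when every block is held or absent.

towers=[A/F/C/E/D] holding=B

step 1 (stack(D, E)): towers=[A/F/C/E/D; B] holding=-
step 2 (pickup(B)): towers=[A/F/C/E/D] holding=B
step 3 (stack(B, D)): towers=[A/F/C/E/D/B] holding=-
step 4 (stack(E, B)) [no-op]: towers=[A/F/C/E/D/B] holding=-
step 5 (unstack(B, D)): towers=[A/F/C/E/D] holding=B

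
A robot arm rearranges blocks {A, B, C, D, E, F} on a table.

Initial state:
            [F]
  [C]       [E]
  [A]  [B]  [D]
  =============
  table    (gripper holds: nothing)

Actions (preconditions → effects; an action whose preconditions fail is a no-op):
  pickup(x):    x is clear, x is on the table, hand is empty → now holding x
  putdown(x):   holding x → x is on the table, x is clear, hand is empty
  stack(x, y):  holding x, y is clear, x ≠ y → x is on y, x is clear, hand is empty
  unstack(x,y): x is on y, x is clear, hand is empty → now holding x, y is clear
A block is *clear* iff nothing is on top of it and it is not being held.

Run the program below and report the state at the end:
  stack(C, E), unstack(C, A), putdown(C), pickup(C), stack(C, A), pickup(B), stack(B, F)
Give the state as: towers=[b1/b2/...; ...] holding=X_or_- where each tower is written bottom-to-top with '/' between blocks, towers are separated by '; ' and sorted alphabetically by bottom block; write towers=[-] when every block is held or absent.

towers=[A/C; D/E/F/B] holding=-

step 1 (stack(C, E)) [no-op]: towers=[A/C; B; D/E/F] holding=-
step 2 (unstack(C, A)): towers=[A; B; D/E/F] holding=C
step 3 (putdown(C)): towers=[A; B; C; D/E/F] holding=-
step 4 (pickup(C)): towers=[A; B; D/E/F] holding=C
step 5 (stack(C, A)): towers=[A/C; B; D/E/F] holding=-
step 6 (pickup(B)): towers=[A/C; D/E/F] holding=B
step 7 (stack(B, F)): towers=[A/C; D/E/F/B] holding=-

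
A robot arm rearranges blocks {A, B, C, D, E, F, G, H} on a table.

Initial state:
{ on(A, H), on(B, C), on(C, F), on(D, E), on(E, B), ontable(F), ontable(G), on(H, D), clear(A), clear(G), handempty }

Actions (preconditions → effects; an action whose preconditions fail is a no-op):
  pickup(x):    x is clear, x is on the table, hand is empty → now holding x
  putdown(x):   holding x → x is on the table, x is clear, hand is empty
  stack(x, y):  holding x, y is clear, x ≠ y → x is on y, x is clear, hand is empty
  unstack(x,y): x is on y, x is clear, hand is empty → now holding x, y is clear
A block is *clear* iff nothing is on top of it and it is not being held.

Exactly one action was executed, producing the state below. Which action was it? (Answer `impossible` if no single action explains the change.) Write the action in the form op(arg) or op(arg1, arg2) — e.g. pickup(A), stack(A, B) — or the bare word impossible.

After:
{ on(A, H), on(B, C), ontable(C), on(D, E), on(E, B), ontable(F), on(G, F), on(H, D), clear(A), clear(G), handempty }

impossible

target: towers=[C/B/E/D/H/A; F/G] holding=-
         pickup(G) → towers=[F/C/B/E/D/H/A] holding=G
     unstack(A, H) → towers=[F/C/B/E/D/H; G] holding=A
none of the 2 applicable actions match → impossible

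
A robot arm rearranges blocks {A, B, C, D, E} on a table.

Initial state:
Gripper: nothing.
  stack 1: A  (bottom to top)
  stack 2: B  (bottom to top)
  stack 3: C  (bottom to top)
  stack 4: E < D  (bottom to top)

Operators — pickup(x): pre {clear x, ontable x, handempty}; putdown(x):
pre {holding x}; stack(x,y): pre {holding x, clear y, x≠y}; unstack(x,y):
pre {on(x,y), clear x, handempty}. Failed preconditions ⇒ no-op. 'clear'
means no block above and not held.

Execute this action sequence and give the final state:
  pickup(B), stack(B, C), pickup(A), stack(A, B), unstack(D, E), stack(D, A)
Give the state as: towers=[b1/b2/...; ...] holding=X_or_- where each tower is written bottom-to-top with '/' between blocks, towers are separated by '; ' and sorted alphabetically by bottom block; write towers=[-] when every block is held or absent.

towers=[C/B/A/D; E] holding=-

step 1 (pickup(B)): towers=[A; C; E/D] holding=B
step 2 (stack(B, C)): towers=[A; C/B; E/D] holding=-
step 3 (pickup(A)): towers=[C/B; E/D] holding=A
step 4 (stack(A, B)): towers=[C/B/A; E/D] holding=-
step 5 (unstack(D, E)): towers=[C/B/A; E] holding=D
step 6 (stack(D, A)): towers=[C/B/A/D; E] holding=-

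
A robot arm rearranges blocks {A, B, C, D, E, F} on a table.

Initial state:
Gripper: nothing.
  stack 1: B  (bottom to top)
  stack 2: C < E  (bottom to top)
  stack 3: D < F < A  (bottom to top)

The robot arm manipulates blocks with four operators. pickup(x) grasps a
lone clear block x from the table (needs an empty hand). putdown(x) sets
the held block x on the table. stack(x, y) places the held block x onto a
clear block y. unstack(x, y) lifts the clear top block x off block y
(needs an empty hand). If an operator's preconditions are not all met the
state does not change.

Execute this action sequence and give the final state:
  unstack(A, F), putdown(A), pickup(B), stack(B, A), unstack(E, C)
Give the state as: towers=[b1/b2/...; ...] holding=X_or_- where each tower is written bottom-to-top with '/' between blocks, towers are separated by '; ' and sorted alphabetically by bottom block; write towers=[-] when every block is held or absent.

towers=[A/B; C; D/F] holding=E

step 1 (unstack(A, F)): towers=[B; C/E; D/F] holding=A
step 2 (putdown(A)): towers=[A; B; C/E; D/F] holding=-
step 3 (pickup(B)): towers=[A; C/E; D/F] holding=B
step 4 (stack(B, A)): towers=[A/B; C/E; D/F] holding=-
step 5 (unstack(E, C)): towers=[A/B; C; D/F] holding=E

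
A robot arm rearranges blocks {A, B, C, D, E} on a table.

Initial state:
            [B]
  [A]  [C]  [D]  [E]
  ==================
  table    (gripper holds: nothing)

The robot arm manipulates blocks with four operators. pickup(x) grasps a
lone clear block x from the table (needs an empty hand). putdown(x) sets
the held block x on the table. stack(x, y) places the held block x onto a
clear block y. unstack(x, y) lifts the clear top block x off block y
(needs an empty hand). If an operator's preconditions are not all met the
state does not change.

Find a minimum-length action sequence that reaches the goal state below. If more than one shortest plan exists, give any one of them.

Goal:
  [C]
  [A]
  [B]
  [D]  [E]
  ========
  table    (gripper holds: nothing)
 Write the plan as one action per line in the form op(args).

pickup(A)
stack(A, B)
pickup(C)
stack(C, A)

step 1 (pickup(A)): towers=[C; D/B; E] holding=A
step 2 (stack(A, B)): towers=[C; D/B/A; E] holding=-
step 3 (pickup(C)): towers=[D/B/A; E] holding=C
step 4 (stack(C, A)): towers=[D/B/A/C; E] holding=-
goal check: towers=[D/B/A/C; E] holding=- — reached (length 4, optimal by BFS)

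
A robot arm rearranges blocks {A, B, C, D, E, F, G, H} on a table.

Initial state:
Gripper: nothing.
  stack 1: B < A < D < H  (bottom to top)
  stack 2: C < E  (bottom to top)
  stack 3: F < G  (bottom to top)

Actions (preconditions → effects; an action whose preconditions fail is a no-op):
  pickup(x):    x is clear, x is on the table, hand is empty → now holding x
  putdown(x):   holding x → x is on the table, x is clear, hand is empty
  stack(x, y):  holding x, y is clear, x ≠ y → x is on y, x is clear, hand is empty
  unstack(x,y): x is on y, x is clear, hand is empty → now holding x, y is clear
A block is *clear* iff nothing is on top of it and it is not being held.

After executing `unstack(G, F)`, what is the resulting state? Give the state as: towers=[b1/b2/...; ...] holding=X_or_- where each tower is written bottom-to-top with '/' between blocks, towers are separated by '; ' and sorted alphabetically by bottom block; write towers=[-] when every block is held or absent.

before: towers=[B/A/D/H; C/E; F/G] holding=-
pre[unstack(G, F)]: on(G,F) ✓, clear(G) ✓, handempty ✓
all met → apply unstack(G, F)
after:  towers=[B/A/D/H; C/E; F] holding=G

towers=[B/A/D/H; C/E; F] holding=G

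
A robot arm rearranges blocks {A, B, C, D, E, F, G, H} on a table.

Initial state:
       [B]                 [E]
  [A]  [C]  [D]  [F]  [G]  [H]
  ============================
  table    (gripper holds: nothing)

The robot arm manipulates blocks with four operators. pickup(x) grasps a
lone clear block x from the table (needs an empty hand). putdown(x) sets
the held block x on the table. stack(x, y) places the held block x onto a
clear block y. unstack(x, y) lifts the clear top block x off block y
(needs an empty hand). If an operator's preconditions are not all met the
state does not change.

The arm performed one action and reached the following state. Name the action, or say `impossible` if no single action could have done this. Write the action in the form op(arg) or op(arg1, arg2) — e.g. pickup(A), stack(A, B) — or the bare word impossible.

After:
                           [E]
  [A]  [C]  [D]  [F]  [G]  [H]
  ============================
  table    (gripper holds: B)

unstack(B, C)

target: towers=[A; C; D; F; G; H/E] holding=B
         pickup(G) → towers=[A; C/B; D; F; H/E] holding=G
         pickup(A) → towers=[C/B; D; F; G; H/E] holding=A
     unstack(E, H) → towers=[A; C/B; D; F; G; H] holding=E
     unstack(B, C) → towers=[A; C; D; F; G; H/E] holding=B  ← match
         pickup(F) → towers=[A; C/B; D; G; H/E] holding=F
         pickup(D) → towers=[A; C/B; F; G; H/E] holding=D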